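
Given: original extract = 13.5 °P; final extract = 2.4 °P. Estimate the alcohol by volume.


SG = 259/(259 − P);  ABV = (OG − FG)·131.25
OG = 259/(259 − 13.5) = 1.0550
FG = 259/(259 − 2.4) = 1.0094
ABV = (1.0550 − 1.0094)·131.25

5.9898 % ABV


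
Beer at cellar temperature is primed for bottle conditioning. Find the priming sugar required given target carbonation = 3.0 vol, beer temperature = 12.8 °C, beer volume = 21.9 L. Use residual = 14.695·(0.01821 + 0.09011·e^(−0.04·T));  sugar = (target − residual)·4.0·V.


residual = 14.695·(0.01821 + 0.09011·e^(−0.04·12.8)) = 1.0612
sugar = (3.0 − 1.0612)·4.0·21.9

169.8421 g


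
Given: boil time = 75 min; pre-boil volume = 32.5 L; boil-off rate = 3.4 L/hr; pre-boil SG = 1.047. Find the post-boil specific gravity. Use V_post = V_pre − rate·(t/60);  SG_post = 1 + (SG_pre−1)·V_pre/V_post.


V_post = 32.5 − 3.4·(75/60) = 28.2500
SG_post = 1 + (1.047 − 1)·32.5/28.2500

1.0541


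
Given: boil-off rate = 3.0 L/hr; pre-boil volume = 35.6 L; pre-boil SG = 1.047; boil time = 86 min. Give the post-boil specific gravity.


V_post = V_pre − rate·(t/60);  SG_post = 1 + (SG_pre−1)·V_pre/V_post
V_post = 35.6 − 3.0·(86/60) = 31.3000
SG_post = 1 + (1.047 − 1)·35.6/31.3000

1.0535


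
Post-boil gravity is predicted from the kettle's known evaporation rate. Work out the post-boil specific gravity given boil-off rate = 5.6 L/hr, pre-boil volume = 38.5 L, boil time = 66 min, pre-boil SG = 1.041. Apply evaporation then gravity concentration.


V_post = V_pre − rate·(t/60);  SG_post = 1 + (SG_pre−1)·V_pre/V_post
V_post = 38.5 − 5.6·(66/60) = 32.3400
SG_post = 1 + (1.041 − 1)·38.5/32.3400

1.0488


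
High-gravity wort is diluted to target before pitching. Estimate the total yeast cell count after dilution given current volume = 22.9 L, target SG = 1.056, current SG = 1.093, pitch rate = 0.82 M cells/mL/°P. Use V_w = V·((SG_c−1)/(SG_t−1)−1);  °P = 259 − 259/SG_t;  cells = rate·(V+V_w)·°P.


V_w = 22.9·((1.093−1)/(1.056−1)−1) = 15.1304
V_final = 22.9 + 15.1304 = 38.0304
°P = 259 − 259/1.056 = 13.7348
cells = 0.82·38.0304·13.7348

428.3198 billion cells


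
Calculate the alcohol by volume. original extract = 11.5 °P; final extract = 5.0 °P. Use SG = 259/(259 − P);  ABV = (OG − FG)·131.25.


OG = 259/(259 − 11.5) = 1.0465
FG = 259/(259 − 5.0) = 1.0197
ABV = (1.0465 − 1.0197)·131.25

3.5148 % ABV


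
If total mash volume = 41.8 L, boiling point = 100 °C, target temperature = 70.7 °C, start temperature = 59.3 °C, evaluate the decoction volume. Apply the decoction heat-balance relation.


V_dec = V_total·(T_target − T_start)/(T_boil − T_start)
V_dec = 41.8·(70.7 − 59.3)/(100 − 59.3)

11.7081 L


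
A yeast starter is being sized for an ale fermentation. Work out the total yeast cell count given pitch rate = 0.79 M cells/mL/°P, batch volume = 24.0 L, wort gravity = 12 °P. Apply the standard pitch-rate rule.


cells (billions) = rate · V_L · °P
cells = 0.79 · 24.0 · 12

227.5200 billion cells


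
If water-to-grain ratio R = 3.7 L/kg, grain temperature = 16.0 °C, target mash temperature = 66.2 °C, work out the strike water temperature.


T_strike = (0.41/R)·(T_mash − T_grain) + T_mash
T_strike = (0.41/3.7)·(66.2 − 16.0) + 66.2

71.7627 °C


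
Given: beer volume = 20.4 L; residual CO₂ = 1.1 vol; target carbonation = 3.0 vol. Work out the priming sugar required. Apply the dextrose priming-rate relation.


sugar = (target − residual)·4.0·V
sugar = (3.0 − 1.1)·4.0·20.4

155.0400 g


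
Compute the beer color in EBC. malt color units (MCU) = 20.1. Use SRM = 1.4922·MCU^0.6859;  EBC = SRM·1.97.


SRM = 1.4922·20.1^0.6859 = 11.6866
EBC = 11.6866·1.97

23.0227 EBC


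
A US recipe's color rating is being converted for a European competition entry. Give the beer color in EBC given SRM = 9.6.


EBC = SRM · 1.97
EBC = 9.6 · 1.97

18.9120 EBC


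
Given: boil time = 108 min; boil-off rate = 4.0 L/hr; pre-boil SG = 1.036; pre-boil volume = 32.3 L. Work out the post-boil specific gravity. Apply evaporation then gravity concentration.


V_post = V_pre − rate·(t/60);  SG_post = 1 + (SG_pre−1)·V_pre/V_post
V_post = 32.3 − 4.0·(108/60) = 25.1000
SG_post = 1 + (1.036 − 1)·32.3/25.1000

1.0463


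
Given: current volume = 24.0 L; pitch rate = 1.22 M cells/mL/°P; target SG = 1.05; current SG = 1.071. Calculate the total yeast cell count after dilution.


V_w = V·((SG_c−1)/(SG_t−1)−1);  °P = 259 − 259/SG_t;  cells = rate·(V+V_w)·°P
V_w = 24.0·((1.071−1)/(1.05−1)−1) = 10.0800
V_final = 24.0 + 10.0800 = 34.0800
°P = 259 − 259/1.05 = 12.3333
cells = 1.22·34.0800·12.3333

512.7904 billion cells


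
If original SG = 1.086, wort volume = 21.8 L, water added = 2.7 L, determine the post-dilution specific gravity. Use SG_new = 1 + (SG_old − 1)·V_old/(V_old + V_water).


pts = (1.086 − 1)·1000·21.8/(21.8 + 2.7) = 76.5224
SG_new = 1 + 76.5224/1000

1.0765


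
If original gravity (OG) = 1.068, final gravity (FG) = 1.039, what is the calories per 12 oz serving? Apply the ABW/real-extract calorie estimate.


ABW = (OG−FG)·131.25·0.79/FG;  °P = 259 − 259/SG (for OG→OE and FG→AE);  RE = 0.1808·OE + 0.8192·AE;  Cal = (6.9·ABW + 4·(RE−0.1))·FG·3.55
ABW = (1.068 − 1.039)·131.25·0.79/1.039 = 2.8941
OE = 259 − 259/1.068 = 16.4906 °P
AE = 259 − 259/1.039 = 9.7218 °P
RE = 0.1808·16.4906 + 0.8192·9.7218 = 10.9456 °P
Cal = (6.9·2.8941 + 4·(10.9456−0.1))·1.039·3.55

233.6694 kcal


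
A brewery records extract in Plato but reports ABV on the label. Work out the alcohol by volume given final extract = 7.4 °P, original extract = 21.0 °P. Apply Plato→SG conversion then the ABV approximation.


SG = 259/(259 − P);  ABV = (OG − FG)·131.25
OG = 259/(259 − 21.0) = 1.0882
FG = 259/(259 − 7.4) = 1.0294
ABV = (1.0882 − 1.0294)·131.25

7.7206 % ABV


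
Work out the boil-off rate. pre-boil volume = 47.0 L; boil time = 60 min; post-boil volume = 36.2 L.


rate = (V_pre − V_post) / (t_min/60)
rate = (47.0 − 36.2) / (60/60)

10.8000 L/hr


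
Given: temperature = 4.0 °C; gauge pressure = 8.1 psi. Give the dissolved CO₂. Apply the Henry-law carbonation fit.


vols = (P + 14.695)·(0.01821 + 0.09011·e^(−0.04·T))
vols = (8.1 + 14.695)·(0.01821 + 0.09011·e^(−0.04·4.0))

2.1654 volumes


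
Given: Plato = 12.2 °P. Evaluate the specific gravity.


SG = 259/(259 − P)
SG = 259/(259 − 12.2)

1.0494


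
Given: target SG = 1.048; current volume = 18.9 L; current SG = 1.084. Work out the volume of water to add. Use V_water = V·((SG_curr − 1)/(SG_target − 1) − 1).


V_water = 18.9·((1.084 − 1)/(1.048 − 1) − 1)

14.1750 L


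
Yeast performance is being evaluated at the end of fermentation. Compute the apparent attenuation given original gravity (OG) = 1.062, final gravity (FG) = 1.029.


AA = (OG − FG)/(OG − 1) · 100
AA = (1.062 − 1.029)/(1.062 − 1) · 100

53.2258 %


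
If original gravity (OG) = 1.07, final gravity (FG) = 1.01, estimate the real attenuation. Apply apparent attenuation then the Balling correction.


AA = (OG−FG)/(OG−1)·100;  RA = AA·0.8192
AA = (1.07 − 1.01)/(1.07 − 1)·100 = 85.7143
RA = 85.7143·0.8192

70.2171 %


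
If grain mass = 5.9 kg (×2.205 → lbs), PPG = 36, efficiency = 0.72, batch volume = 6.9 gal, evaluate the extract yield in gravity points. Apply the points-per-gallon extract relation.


points = lbs × PPG × eff / vol
lbs = 5.9 × 2.205 = 13.0095
points = 13.0095 × 36 × 0.72 / 6.9

48.8705 points


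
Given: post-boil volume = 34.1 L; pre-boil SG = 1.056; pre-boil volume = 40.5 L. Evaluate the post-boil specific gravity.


SG_post = 1 + (SG_pre − 1)·V_pre/V_post
pts_pre = (1.056 − 1)·1000 = 56.0000
pts_post = 56.0000·40.5/34.1 = 66.5103
SG_post = 1 + 66.5103/1000

1.0665


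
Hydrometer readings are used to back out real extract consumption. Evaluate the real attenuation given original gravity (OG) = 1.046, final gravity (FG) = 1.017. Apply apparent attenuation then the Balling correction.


AA = (OG−FG)/(OG−1)·100;  RA = AA·0.8192
AA = (1.046 − 1.017)/(1.046 − 1)·100 = 63.0435
RA = 63.0435·0.8192

51.6452 %


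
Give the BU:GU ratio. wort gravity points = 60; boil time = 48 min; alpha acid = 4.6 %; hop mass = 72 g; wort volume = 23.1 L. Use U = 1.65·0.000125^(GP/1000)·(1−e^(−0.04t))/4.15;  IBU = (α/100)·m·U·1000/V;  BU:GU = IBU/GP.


U = 1.65·0.000125^(60/1000)·(1−e^(−0.04·48))/4.15 = 0.1979
IBU = (4.6/100)·72·0.1979·1000/23.1 = 28.3712
BU:GU = 28.3712/60

0.4729


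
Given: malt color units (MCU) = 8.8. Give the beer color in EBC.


SRM = 1.4922·MCU^0.6859;  EBC = SRM·1.97
SRM = 1.4922·8.8^0.6859 = 6.6320
EBC = 6.6320·1.97

13.0651 EBC


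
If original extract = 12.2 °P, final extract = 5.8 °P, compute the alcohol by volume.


SG = 259/(259 − P);  ABV = (OG − FG)·131.25
OG = 259/(259 − 12.2) = 1.0494
FG = 259/(259 − 5.8) = 1.0229
ABV = (1.0494 − 1.0229)·131.25

3.4815 % ABV


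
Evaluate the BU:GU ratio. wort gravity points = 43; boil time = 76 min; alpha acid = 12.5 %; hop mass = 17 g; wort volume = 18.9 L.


U = 1.65·0.000125^(GP/1000)·(1−e^(−0.04t))/4.15;  IBU = (α/100)·m·U·1000/V;  BU:GU = IBU/GP
U = 1.65·0.000125^(43/1000)·(1−e^(−0.04·76))/4.15 = 0.2572
IBU = (12.5/100)·17·0.2572·1000/18.9 = 28.9209
BU:GU = 28.9209/43

0.6726


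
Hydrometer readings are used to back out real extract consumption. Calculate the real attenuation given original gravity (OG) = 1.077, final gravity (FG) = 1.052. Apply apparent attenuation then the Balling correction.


AA = (OG−FG)/(OG−1)·100;  RA = AA·0.8192
AA = (1.077 − 1.052)/(1.077 − 1)·100 = 32.4675
RA = 32.4675·0.8192

26.5974 %


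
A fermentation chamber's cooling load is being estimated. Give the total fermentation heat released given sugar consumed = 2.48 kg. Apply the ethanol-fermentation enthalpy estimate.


Q = m_sugar · 590 kJ/kg
Q = 2.48 · 590

1463.2000 kJ


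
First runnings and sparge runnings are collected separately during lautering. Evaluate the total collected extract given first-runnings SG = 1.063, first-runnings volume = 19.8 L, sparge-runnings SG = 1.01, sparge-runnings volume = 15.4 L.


total = Σ (SG_i − 1)·1000·V_i
first = (1.063 − 1)·1000·19.8 = 1247.4000
sparge = (1.01 − 1)·1000·15.4 = 154.0000
total = 1247.4000 + 154.0000

1401.4000 gravity·L


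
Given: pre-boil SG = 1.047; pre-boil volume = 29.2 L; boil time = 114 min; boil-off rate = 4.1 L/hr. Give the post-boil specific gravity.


V_post = V_pre − rate·(t/60);  SG_post = 1 + (SG_pre−1)·V_pre/V_post
V_post = 29.2 − 4.1·(114/60) = 21.4100
SG_post = 1 + (1.047 − 1)·29.2/21.4100

1.0641


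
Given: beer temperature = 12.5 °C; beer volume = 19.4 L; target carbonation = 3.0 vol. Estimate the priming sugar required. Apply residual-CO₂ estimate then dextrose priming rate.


residual = 14.695·(0.01821 + 0.09011·e^(−0.04·T));  sugar = (target − residual)·4.0·V
residual = 14.695·(0.01821 + 0.09011·e^(−0.04·12.5)) = 1.0707
sugar = (3.0 − 1.0707)·4.0·19.4

149.7103 g


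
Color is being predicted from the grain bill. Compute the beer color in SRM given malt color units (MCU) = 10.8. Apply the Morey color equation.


SRM = 1.4922 · MCU^0.6859
SRM = 1.4922 · 10.8^0.6859

7.6322 SRM


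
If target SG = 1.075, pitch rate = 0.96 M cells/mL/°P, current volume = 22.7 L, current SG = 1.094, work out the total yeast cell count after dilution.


V_w = V·((SG_c−1)/(SG_t−1)−1);  °P = 259 − 259/SG_t;  cells = rate·(V+V_w)·°P
V_w = 22.7·((1.094−1)/(1.075−1)−1) = 5.7507
V_final = 22.7 + 5.7507 = 28.4507
°P = 259 − 259/1.075 = 18.0698
cells = 0.96·28.4507·18.0698

493.5331 billion cells


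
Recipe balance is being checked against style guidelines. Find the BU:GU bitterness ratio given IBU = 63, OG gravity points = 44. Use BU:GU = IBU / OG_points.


BU:GU = 63 / 44

1.4318


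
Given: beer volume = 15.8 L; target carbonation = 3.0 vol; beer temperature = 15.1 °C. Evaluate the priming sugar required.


residual = 14.695·(0.01821 + 0.09011·e^(−0.04·T));  sugar = (target − residual)·4.0·V
residual = 14.695·(0.01821 + 0.09011·e^(−0.04·15.1)) = 0.9914
sugar = (3.0 − 0.9914)·4.0·15.8

126.9427 g


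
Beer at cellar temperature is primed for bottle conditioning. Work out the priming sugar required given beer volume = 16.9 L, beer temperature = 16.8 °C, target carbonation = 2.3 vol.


residual = 14.695·(0.01821 + 0.09011·e^(−0.04·T));  sugar = (target − residual)·4.0·V
residual = 14.695·(0.01821 + 0.09011·e^(−0.04·16.8)) = 0.9438
sugar = (2.3 − 0.9438)·4.0·16.9

91.6771 g


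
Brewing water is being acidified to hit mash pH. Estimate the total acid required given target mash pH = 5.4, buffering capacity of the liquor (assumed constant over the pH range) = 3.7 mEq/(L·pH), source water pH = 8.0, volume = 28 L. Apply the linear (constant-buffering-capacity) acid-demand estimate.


acid = buffering capacity · (pH_source − pH_target) · V
acid = 3.7 · (8.0 − 5.4) · 28

269.3600 mEq


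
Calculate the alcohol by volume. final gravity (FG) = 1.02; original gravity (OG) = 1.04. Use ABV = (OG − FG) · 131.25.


ABV = (1.04 − 1.02) · 131.25

2.6250 % ABV


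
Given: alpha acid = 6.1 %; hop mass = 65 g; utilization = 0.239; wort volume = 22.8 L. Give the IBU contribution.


IBU = (α/100)·mass·U·1000 / V
IBU = (6.1/100)·65·0.239·1000 / 22.8

41.5629 IBU


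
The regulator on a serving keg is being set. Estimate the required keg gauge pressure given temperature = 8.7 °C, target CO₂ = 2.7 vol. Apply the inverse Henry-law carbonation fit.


psi = vols/(0.01821 + 0.09011·e^(−0.04·T)) − 14.695
psi = 2.7/(0.01821 + 0.09011·e^(−0.04·8.7)) − 14.695

18.2976 psi


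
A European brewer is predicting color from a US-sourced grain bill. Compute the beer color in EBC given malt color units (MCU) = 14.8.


SRM = 1.4922·MCU^0.6859;  EBC = SRM·1.97
SRM = 1.4922·14.8^0.6859 = 9.4735
EBC = 9.4735·1.97

18.6628 EBC


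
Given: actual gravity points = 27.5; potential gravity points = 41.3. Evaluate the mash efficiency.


efficiency = actual / potential × 100
efficiency = 27.5 / 41.3 × 100

66.5860 %


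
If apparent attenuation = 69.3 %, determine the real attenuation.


RA = AA · 0.8192
RA = 69.3 · 0.8192

56.7706 %


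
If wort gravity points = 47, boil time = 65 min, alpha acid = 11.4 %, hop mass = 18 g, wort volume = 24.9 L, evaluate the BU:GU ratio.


U = 1.65·0.000125^(GP/1000)·(1−e^(−0.04t))/4.15;  IBU = (α/100)·m·U·1000/V;  BU:GU = IBU/GP
U = 1.65·0.000125^(47/1000)·(1−e^(−0.04·65))/4.15 = 0.2413
IBU = (11.4/100)·18·0.2413·1000/24.9 = 19.8816
BU:GU = 19.8816/47

0.4230


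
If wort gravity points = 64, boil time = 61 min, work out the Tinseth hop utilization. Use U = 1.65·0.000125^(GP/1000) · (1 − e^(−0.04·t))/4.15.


bigness = 1.65·0.000125^(64/1000) = 0.9283
boil_factor = (1 − e^(−0.04·61))/4.15 = 0.2200
U = 0.9283 · 0.2200

0.2042


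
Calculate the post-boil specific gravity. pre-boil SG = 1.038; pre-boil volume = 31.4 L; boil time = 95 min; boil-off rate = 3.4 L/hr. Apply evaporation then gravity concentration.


V_post = V_pre − rate·(t/60);  SG_post = 1 + (SG_pre−1)·V_pre/V_post
V_post = 31.4 − 3.4·(95/60) = 26.0167
SG_post = 1 + (1.038 − 1)·31.4/26.0167

1.0459


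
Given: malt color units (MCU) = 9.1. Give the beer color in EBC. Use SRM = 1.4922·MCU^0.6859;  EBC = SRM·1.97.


SRM = 1.4922·9.1^0.6859 = 6.7863
EBC = 6.7863·1.97

13.3690 EBC


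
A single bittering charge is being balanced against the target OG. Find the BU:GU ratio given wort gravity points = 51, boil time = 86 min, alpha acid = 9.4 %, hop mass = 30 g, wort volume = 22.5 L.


U = 1.65·0.000125^(GP/1000)·(1−e^(−0.04t))/4.15;  IBU = (α/100)·m·U·1000/V;  BU:GU = IBU/GP
U = 1.65·0.000125^(51/1000)·(1−e^(−0.04·86))/4.15 = 0.2433
IBU = (9.4/100)·30·0.2433·1000/22.5 = 30.4994
BU:GU = 30.4994/51

0.5980


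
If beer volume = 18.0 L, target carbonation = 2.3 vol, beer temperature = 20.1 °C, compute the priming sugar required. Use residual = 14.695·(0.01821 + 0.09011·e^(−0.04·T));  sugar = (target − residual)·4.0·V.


residual = 14.695·(0.01821 + 0.09011·e^(−0.04·20.1)) = 0.8602
sugar = (2.3 − 0.8602)·4.0·18.0

103.6651 g


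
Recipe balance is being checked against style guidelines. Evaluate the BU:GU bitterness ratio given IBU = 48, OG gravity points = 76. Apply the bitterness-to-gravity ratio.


BU:GU = IBU / OG_points
BU:GU = 48 / 76

0.6316


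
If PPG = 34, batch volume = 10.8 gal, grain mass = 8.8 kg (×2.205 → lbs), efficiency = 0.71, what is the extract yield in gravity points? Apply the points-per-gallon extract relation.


points = lbs × PPG × eff / vol
lbs = 8.8 × 2.205 = 19.4040
points = 19.4040 × 34 × 0.71 / 10.8

43.3715 points


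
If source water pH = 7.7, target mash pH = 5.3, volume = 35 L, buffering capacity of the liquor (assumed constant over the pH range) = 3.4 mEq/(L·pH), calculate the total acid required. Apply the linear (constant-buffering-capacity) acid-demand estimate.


acid = buffering capacity · (pH_source − pH_target) · V
acid = 3.4 · (7.7 − 5.3) · 35

285.6000 mEq


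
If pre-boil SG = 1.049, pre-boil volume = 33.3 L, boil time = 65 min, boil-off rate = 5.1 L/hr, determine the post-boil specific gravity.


V_post = V_pre − rate·(t/60);  SG_post = 1 + (SG_pre−1)·V_pre/V_post
V_post = 33.3 − 5.1·(65/60) = 27.7750
SG_post = 1 + (1.049 − 1)·33.3/27.7750

1.0587


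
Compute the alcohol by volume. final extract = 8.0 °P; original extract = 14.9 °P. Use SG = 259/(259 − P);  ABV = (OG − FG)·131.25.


OG = 259/(259 − 14.9) = 1.0610
FG = 259/(259 − 8.0) = 1.0319
ABV = (1.0610 − 1.0319)·131.25

3.8283 % ABV


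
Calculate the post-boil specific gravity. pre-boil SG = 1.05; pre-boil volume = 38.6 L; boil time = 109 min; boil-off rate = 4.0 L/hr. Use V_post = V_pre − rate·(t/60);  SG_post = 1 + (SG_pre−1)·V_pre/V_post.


V_post = 38.6 − 4.0·(109/60) = 31.3333
SG_post = 1 + (1.05 − 1)·38.6/31.3333

1.0616


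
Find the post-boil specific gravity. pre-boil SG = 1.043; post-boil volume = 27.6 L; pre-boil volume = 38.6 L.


SG_post = 1 + (SG_pre − 1)·V_pre/V_post
pts_pre = (1.043 − 1)·1000 = 43.0000
pts_post = 43.0000·38.6/27.6 = 60.1377
SG_post = 1 + 60.1377/1000

1.0601


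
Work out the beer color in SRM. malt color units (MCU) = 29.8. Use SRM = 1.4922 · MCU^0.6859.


SRM = 1.4922 · 29.8^0.6859

15.3106 SRM


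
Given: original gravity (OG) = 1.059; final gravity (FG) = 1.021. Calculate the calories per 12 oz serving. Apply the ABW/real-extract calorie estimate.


ABW = (OG−FG)·131.25·0.79/FG;  °P = 259 − 259/SG (for OG→OE and FG→AE);  RE = 0.1808·OE + 0.8192·AE;  Cal = (6.9·ABW + 4·(RE−0.1))·FG·3.55
ABW = (1.059 − 1.021)·131.25·0.79/1.021 = 3.8591
OE = 259 − 259/1.059 = 14.4297 °P
AE = 259 − 259/1.021 = 5.3271 °P
RE = 0.1808·14.4297 + 0.8192·5.3271 = 6.9729 °P
Cal = (6.9·3.8591 + 4·(6.9729−0.1))·1.021·3.55

196.1575 kcal


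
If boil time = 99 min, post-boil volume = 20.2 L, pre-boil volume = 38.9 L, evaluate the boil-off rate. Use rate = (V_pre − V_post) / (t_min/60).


rate = (38.9 − 20.2) / (99/60)

11.3333 L/hr


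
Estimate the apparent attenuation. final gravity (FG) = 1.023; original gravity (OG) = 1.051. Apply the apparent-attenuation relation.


AA = (OG − FG)/(OG − 1) · 100
AA = (1.051 − 1.023)/(1.051 − 1) · 100

54.9020 %


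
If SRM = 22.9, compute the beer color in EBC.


EBC = SRM · 1.97
EBC = 22.9 · 1.97

45.1130 EBC


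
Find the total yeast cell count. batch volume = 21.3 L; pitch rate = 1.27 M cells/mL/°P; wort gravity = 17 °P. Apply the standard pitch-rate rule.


cells (billions) = rate · V_L · °P
cells = 1.27 · 21.3 · 17

459.8670 billion cells


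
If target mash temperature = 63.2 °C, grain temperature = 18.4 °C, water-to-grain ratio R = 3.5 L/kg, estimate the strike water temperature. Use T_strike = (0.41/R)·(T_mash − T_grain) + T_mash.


T_strike = (0.41/3.5)·(63.2 − 18.4) + 63.2

68.4480 °C


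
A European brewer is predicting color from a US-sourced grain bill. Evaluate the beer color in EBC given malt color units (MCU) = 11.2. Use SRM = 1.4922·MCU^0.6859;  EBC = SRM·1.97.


SRM = 1.4922·11.2^0.6859 = 7.8250
EBC = 7.8250·1.97

15.4153 EBC


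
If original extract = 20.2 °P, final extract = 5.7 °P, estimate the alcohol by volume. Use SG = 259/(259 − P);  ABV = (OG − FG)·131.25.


OG = 259/(259 − 20.2) = 1.0846
FG = 259/(259 − 5.7) = 1.0225
ABV = (1.0846 − 1.0225)·131.25

8.1489 % ABV


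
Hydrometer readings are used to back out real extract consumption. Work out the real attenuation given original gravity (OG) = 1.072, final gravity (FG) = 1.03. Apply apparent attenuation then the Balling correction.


AA = (OG−FG)/(OG−1)·100;  RA = AA·0.8192
AA = (1.072 − 1.03)/(1.072 − 1)·100 = 58.3333
RA = 58.3333·0.8192

47.7867 %


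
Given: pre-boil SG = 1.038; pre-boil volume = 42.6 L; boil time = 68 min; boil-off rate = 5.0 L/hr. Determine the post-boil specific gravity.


V_post = V_pre − rate·(t/60);  SG_post = 1 + (SG_pre−1)·V_pre/V_post
V_post = 42.6 − 5.0·(68/60) = 36.9333
SG_post = 1 + (1.038 − 1)·42.6/36.9333

1.0438


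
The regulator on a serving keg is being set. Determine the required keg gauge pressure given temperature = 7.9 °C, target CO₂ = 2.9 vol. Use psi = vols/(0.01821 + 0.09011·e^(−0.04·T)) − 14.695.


psi = 2.9/(0.01821 + 0.09011·e^(−0.04·7.9)) − 14.695

19.8677 psi


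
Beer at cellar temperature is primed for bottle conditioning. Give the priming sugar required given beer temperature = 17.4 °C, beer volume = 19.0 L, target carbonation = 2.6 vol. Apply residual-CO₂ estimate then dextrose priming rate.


residual = 14.695·(0.01821 + 0.09011·e^(−0.04·T));  sugar = (target − residual)·4.0·V
residual = 14.695·(0.01821 + 0.09011·e^(−0.04·17.4)) = 0.9278
sugar = (2.6 − 0.9278)·4.0·19.0

127.0877 g


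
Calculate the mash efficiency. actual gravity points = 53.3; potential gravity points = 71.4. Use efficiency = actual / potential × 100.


efficiency = 53.3 / 71.4 × 100

74.6499 %


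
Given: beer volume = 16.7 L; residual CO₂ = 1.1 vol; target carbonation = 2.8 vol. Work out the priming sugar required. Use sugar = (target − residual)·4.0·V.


sugar = (2.8 − 1.1)·4.0·16.7

113.5600 g


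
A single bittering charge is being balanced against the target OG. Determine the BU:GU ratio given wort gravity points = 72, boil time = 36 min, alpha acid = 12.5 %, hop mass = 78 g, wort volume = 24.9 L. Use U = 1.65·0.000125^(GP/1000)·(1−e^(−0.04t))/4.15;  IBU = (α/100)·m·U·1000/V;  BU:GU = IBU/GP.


U = 1.65·0.000125^(72/1000)·(1−e^(−0.04·36))/4.15 = 0.1588
IBU = (12.5/100)·78·0.1588·1000/24.9 = 62.1991
BU:GU = 62.1991/72

0.8639


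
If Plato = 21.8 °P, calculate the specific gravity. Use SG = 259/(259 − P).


SG = 259/(259 − 21.8)

1.0919


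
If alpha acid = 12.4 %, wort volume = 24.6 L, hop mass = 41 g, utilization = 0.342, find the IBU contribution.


IBU = (α/100)·mass·U·1000 / V
IBU = (12.4/100)·41·0.342·1000 / 24.6

70.6800 IBU


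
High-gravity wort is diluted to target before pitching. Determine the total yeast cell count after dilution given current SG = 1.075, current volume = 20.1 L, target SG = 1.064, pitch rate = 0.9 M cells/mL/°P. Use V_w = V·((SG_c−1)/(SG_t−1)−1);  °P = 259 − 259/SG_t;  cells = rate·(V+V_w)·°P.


V_w = 20.1·((1.075−1)/(1.064−1)−1) = 3.4547
V_final = 20.1 + 3.4547 = 23.5547
°P = 259 − 259/1.064 = 15.5789
cells = 0.9·23.5547·15.5789

330.2615 billion cells


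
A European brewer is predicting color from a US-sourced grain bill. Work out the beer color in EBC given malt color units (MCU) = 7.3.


SRM = 1.4922·MCU^0.6859;  EBC = SRM·1.97
SRM = 1.4922·7.3^0.6859 = 5.8342
EBC = 5.8342·1.97

11.4933 EBC


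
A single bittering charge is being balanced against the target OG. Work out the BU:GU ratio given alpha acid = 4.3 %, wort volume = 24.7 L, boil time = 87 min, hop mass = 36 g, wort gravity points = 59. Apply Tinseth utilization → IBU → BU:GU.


U = 1.65·0.000125^(GP/1000)·(1−e^(−0.04t))/4.15;  IBU = (α/100)·m·U·1000/V;  BU:GU = IBU/GP
U = 1.65·0.000125^(59/1000)·(1−e^(−0.04·87))/4.15 = 0.2268
IBU = (4.3/100)·36·0.2268·1000/24.7 = 14.2114
BU:GU = 14.2114/59

0.2409


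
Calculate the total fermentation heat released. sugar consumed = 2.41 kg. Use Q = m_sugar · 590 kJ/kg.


Q = 2.41 · 590

1421.9000 kJ


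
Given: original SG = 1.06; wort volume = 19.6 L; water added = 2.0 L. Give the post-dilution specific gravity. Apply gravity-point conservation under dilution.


SG_new = 1 + (SG_old − 1)·V_old/(V_old + V_water)
pts = (1.06 − 1)·1000·19.6/(19.6 + 2.0) = 54.4444
SG_new = 1 + 54.4444/1000

1.0544


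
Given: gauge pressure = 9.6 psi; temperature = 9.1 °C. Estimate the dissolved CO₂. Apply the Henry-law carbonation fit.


vols = (P + 14.695)·(0.01821 + 0.09011·e^(−0.04·T))
vols = (9.6 + 14.695)·(0.01821 + 0.09011·e^(−0.04·9.1))

1.9637 volumes


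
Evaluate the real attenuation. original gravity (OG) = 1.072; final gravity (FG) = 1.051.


AA = (OG−FG)/(OG−1)·100;  RA = AA·0.8192
AA = (1.072 − 1.051)/(1.072 − 1)·100 = 29.1667
RA = 29.1667·0.8192

23.8933 %


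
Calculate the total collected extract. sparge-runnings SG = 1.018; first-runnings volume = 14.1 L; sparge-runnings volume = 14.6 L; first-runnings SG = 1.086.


total = Σ (SG_i − 1)·1000·V_i
first = (1.086 − 1)·1000·14.1 = 1212.6000
sparge = (1.018 − 1)·1000·14.6 = 262.8000
total = 1212.6000 + 262.8000

1475.4000 gravity·L


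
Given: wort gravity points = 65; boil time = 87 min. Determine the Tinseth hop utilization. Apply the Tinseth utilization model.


U = 1.65·0.000125^(GP/1000) · (1 − e^(−0.04·t))/4.15
bigness = 1.65·0.000125^(65/1000) = 0.9200
boil_factor = (1 − e^(−0.04·87))/4.15 = 0.2335
U = 0.9200 · 0.2335

0.2149


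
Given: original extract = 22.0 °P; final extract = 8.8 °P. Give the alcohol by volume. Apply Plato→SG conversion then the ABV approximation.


SG = 259/(259 − P);  ABV = (OG − FG)·131.25
OG = 259/(259 − 22.0) = 1.0928
FG = 259/(259 − 8.8) = 1.0352
ABV = (1.0928 − 1.0352)·131.25

7.5672 % ABV


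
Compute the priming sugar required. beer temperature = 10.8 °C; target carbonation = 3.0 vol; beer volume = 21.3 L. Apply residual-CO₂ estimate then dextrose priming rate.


residual = 14.695·(0.01821 + 0.09011·e^(−0.04·T));  sugar = (target − residual)·4.0·V
residual = 14.695·(0.01821 + 0.09011·e^(−0.04·10.8)) = 1.1273
sugar = (3.0 − 1.1273)·4.0·21.3

159.5577 g


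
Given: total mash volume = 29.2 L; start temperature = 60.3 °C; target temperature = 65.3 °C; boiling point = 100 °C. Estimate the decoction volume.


V_dec = V_total·(T_target − T_start)/(T_boil − T_start)
V_dec = 29.2·(65.3 − 60.3)/(100 − 60.3)

3.6776 L


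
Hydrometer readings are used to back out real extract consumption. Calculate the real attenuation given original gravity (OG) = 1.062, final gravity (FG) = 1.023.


AA = (OG−FG)/(OG−1)·100;  RA = AA·0.8192
AA = (1.062 − 1.023)/(1.062 − 1)·100 = 62.9032
RA = 62.9032·0.8192

51.5303 %


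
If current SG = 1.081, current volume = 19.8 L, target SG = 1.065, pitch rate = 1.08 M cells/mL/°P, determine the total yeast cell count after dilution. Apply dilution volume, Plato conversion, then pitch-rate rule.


V_w = V·((SG_c−1)/(SG_t−1)−1);  °P = 259 − 259/SG_t;  cells = rate·(V+V_w)·°P
V_w = 19.8·((1.081−1)/(1.065−1)−1) = 4.8738
V_final = 19.8 + 4.8738 = 24.6738
°P = 259 − 259/1.065 = 15.8075
cells = 1.08·24.6738·15.8075

421.2347 billion cells


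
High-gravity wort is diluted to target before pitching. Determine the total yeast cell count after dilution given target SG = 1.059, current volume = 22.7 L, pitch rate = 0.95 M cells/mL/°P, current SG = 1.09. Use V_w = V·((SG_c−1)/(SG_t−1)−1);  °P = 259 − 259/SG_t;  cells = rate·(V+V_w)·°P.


V_w = 22.7·((1.09−1)/(1.059−1)−1) = 11.9271
V_final = 22.7 + 11.9271 = 34.6271
°P = 259 − 259/1.059 = 14.4297
cells = 0.95·34.6271·14.4297

474.6744 billion cells


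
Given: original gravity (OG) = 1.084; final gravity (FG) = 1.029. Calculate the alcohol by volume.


ABV = (OG − FG) · 131.25
ABV = (1.084 − 1.029) · 131.25

7.2188 % ABV


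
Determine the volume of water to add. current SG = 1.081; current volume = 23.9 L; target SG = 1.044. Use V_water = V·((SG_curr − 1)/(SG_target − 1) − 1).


V_water = 23.9·((1.081 − 1)/(1.044 − 1) − 1)

20.0977 L


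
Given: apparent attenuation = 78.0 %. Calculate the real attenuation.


RA = AA · 0.8192
RA = 78.0 · 0.8192

63.8976 %


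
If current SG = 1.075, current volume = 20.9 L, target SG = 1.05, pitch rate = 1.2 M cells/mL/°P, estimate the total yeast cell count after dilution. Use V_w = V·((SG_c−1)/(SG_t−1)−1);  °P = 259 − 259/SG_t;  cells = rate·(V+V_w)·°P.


V_w = 20.9·((1.075−1)/(1.05−1)−1) = 10.4500
V_final = 20.9 + 10.4500 = 31.3500
°P = 259 − 259/1.05 = 12.3333
cells = 1.2·31.3500·12.3333

463.9800 billion cells


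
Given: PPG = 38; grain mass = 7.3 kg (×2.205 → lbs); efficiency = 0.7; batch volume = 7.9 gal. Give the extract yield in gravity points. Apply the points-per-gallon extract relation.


points = lbs × PPG × eff / vol
lbs = 7.3 × 2.205 = 16.0965
points = 16.0965 × 38 × 0.7 / 7.9

54.1983 points


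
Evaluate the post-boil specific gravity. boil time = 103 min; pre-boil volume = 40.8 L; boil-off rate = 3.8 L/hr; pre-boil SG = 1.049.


V_post = V_pre − rate·(t/60);  SG_post = 1 + (SG_pre−1)·V_pre/V_post
V_post = 40.8 − 3.8·(103/60) = 34.2767
SG_post = 1 + (1.049 − 1)·40.8/34.2767

1.0583


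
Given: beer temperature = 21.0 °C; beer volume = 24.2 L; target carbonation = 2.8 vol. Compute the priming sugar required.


residual = 14.695·(0.01821 + 0.09011·e^(−0.04·T));  sugar = (target − residual)·4.0·V
residual = 14.695·(0.01821 + 0.09011·e^(−0.04·21.0)) = 0.8393
sugar = (2.8 − 0.8393)·4.0·24.2

189.8004 g


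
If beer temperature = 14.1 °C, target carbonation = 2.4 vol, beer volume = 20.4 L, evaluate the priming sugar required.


residual = 14.695·(0.01821 + 0.09011·e^(−0.04·T));  sugar = (target − residual)·4.0·V
residual = 14.695·(0.01821 + 0.09011·e^(−0.04·14.1)) = 1.0210
sugar = (2.4 − 1.0210)·4.0·20.4

112.5303 g


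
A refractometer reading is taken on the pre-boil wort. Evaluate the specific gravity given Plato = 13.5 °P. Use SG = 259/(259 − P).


SG = 259/(259 − 13.5)

1.0550


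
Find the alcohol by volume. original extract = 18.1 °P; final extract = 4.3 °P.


SG = 259/(259 − P);  ABV = (OG − FG)·131.25
OG = 259/(259 − 18.1) = 1.0751
FG = 259/(259 − 4.3) = 1.0169
ABV = (1.0751 − 1.0169)·131.25

7.6456 % ABV


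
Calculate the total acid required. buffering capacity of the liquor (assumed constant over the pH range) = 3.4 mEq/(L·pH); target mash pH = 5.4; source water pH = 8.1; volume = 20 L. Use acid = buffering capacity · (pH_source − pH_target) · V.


acid = 3.4 · (8.1 − 5.4) · 20

183.6000 mEq


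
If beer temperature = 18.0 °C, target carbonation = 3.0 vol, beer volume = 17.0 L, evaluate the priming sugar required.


residual = 14.695·(0.01821 + 0.09011·e^(−0.04·T));  sugar = (target − residual)·4.0·V
residual = 14.695·(0.01821 + 0.09011·e^(−0.04·18.0)) = 0.9121
sugar = (3.0 − 0.9121)·4.0·17.0

141.9747 g


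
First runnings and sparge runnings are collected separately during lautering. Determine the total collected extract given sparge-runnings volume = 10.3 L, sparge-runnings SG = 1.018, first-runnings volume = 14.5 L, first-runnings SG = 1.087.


total = Σ (SG_i − 1)·1000·V_i
first = (1.087 − 1)·1000·14.5 = 1261.5000
sparge = (1.018 − 1)·1000·10.3 = 185.4000
total = 1261.5000 + 185.4000

1446.9000 gravity·L


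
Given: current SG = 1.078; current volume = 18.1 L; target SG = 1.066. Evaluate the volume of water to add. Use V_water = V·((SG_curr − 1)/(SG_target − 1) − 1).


V_water = 18.1·((1.078 − 1)/(1.066 − 1) − 1)

3.2909 L


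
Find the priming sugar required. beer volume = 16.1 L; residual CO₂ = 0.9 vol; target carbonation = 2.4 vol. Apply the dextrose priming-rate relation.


sugar = (target − residual)·4.0·V
sugar = (2.4 − 0.9)·4.0·16.1

96.6000 g


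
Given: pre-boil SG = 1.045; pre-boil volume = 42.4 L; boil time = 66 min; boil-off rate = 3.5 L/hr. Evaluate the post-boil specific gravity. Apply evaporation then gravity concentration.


V_post = V_pre − rate·(t/60);  SG_post = 1 + (SG_pre−1)·V_pre/V_post
V_post = 42.4 − 3.5·(66/60) = 38.5500
SG_post = 1 + (1.045 − 1)·42.4/38.5500

1.0495


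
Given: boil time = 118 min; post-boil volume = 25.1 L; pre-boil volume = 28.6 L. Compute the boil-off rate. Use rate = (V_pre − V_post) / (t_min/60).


rate = (28.6 − 25.1) / (118/60)

1.7797 L/hr


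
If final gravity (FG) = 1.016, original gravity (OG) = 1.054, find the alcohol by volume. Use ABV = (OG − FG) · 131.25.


ABV = (1.054 − 1.016) · 131.25

4.9875 % ABV


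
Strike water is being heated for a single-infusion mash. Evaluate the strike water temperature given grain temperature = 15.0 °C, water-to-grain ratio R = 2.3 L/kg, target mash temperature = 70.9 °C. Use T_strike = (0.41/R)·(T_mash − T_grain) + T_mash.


T_strike = (0.41/2.3)·(70.9 − 15.0) + 70.9

80.8648 °C


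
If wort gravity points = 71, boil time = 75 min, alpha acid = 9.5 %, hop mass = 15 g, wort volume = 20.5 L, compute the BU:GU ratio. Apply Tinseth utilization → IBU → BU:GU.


U = 1.65·0.000125^(GP/1000)·(1−e^(−0.04t))/4.15;  IBU = (α/100)·m·U·1000/V;  BU:GU = IBU/GP
U = 1.65·0.000125^(71/1000)·(1−e^(−0.04·75))/4.15 = 0.1996
IBU = (9.5/100)·15·0.1996·1000/20.5 = 13.8739
BU:GU = 13.8739/71

0.1954


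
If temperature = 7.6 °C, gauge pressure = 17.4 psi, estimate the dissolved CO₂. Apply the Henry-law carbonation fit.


vols = (P + 14.695)·(0.01821 + 0.09011·e^(−0.04·T))
vols = (17.4 + 14.695)·(0.01821 + 0.09011·e^(−0.04·7.6))

2.7184 volumes


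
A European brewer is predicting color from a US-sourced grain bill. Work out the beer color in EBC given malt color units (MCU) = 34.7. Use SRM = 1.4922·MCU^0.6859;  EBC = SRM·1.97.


SRM = 1.4922·34.7^0.6859 = 16.9957
EBC = 16.9957·1.97

33.4815 EBC


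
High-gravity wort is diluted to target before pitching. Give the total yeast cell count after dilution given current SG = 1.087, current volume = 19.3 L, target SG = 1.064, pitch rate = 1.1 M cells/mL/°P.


V_w = V·((SG_c−1)/(SG_t−1)−1);  °P = 259 − 259/SG_t;  cells = rate·(V+V_w)·°P
V_w = 19.3·((1.087−1)/(1.064−1)−1) = 6.9359
V_final = 19.3 + 6.9359 = 26.2359
°P = 259 − 259/1.064 = 15.5789
cells = 1.1·26.2359·15.5789

449.6011 billion cells


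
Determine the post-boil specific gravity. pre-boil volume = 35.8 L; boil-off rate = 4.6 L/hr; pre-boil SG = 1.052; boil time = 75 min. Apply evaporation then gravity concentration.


V_post = V_pre − rate·(t/60);  SG_post = 1 + (SG_pre−1)·V_pre/V_post
V_post = 35.8 − 4.6·(75/60) = 30.0500
SG_post = 1 + (1.052 − 1)·35.8/30.0500

1.0620


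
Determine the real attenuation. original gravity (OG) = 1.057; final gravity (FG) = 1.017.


AA = (OG−FG)/(OG−1)·100;  RA = AA·0.8192
AA = (1.057 − 1.017)/(1.057 − 1)·100 = 70.1754
RA = 70.1754·0.8192

57.4877 %


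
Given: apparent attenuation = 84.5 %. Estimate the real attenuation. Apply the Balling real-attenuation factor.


RA = AA · 0.8192
RA = 84.5 · 0.8192

69.2224 %


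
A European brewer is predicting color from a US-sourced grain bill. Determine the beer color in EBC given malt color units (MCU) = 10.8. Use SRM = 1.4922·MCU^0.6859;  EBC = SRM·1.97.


SRM = 1.4922·10.8^0.6859 = 7.6322
EBC = 7.6322·1.97

15.0355 EBC


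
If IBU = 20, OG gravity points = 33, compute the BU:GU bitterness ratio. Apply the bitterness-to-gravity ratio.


BU:GU = IBU / OG_points
BU:GU = 20 / 33

0.6061


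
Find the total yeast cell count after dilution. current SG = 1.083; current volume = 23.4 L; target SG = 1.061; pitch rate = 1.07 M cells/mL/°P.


V_w = V·((SG_c−1)/(SG_t−1)−1);  °P = 259 − 259/SG_t;  cells = rate·(V+V_w)·°P
V_w = 23.4·((1.083−1)/(1.061−1)−1) = 8.4393
V_final = 23.4 + 8.4393 = 31.8393
°P = 259 − 259/1.061 = 14.8907
cells = 1.07·31.8393·14.8907

507.2968 billion cells


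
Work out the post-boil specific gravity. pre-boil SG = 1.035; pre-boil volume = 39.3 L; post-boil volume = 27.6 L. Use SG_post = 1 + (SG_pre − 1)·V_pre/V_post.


pts_pre = (1.035 − 1)·1000 = 35.0000
pts_post = 35.0000·39.3/27.6 = 49.8370
SG_post = 1 + 49.8370/1000

1.0498


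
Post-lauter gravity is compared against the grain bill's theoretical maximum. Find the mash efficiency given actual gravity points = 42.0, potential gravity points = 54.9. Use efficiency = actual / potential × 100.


efficiency = 42.0 / 54.9 × 100

76.5027 %


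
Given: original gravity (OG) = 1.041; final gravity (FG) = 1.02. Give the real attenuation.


AA = (OG−FG)/(OG−1)·100;  RA = AA·0.8192
AA = (1.041 − 1.02)/(1.041 − 1)·100 = 51.2195
RA = 51.2195·0.8192

41.9590 %


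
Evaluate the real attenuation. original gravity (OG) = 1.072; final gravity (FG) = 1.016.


AA = (OG−FG)/(OG−1)·100;  RA = AA·0.8192
AA = (1.072 − 1.016)/(1.072 − 1)·100 = 77.7778
RA = 77.7778·0.8192

63.7156 %


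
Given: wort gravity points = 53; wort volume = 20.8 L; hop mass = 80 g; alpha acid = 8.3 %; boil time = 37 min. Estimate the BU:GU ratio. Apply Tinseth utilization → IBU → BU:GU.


U = 1.65·0.000125^(GP/1000)·(1−e^(−0.04t))/4.15;  IBU = (α/100)·m·U·1000/V;  BU:GU = IBU/GP
U = 1.65·0.000125^(53/1000)·(1−e^(−0.04·37))/4.15 = 0.1907
IBU = (8.3/100)·80·0.1907·1000/20.8 = 60.8833
BU:GU = 60.8833/53

1.1487


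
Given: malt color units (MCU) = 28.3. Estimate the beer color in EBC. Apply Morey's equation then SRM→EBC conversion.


SRM = 1.4922·MCU^0.6859;  EBC = SRM·1.97
SRM = 1.4922·28.3^0.6859 = 14.7777
EBC = 14.7777·1.97

29.1121 EBC


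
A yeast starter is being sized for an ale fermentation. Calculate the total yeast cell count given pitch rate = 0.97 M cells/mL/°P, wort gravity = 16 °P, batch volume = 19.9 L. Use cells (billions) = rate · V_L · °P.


cells = 0.97 · 19.9 · 16

308.8480 billion cells


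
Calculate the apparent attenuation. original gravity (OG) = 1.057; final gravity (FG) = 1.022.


AA = (OG − FG)/(OG − 1) · 100
AA = (1.057 − 1.022)/(1.057 − 1) · 100

61.4035 %


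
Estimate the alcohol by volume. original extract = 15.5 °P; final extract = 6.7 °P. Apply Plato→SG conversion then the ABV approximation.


SG = 259/(259 − P);  ABV = (OG − FG)·131.25
OG = 259/(259 − 15.5) = 1.0637
FG = 259/(259 − 6.7) = 1.0266
ABV = (1.0637 − 1.0266)·131.25

4.8693 % ABV
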